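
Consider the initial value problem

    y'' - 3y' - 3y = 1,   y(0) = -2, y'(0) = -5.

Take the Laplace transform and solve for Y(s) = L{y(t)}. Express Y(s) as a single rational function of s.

Take the Laplace transform of both sides.
Using L{y''} = s^2 Y - s·y(0) - y'(0) and L{y'} = sY - y(0), with y(0) = -2, y'(0) = -5, the left side becomes (s^2 - 3*s - 3)Y - (-2*s + 1).
The right side is L{1} = 1/s.
So (s^2 - 3*s - 3)Y = 1/s + (-2*s + 1).
Isolate Y and clear denominators.

Y(s) = (-2*s^2 + s + 1)/(s^3 - 3*s^2 - 3*s)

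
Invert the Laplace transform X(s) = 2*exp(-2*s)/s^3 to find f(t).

The factor e^(-2s) signals a time shift by c = 2 (second shifting theorem).
L{t^2} = 2!/s^3 = 2/s^3, so L^-1{2/s^3} = t^2.
Hence the inverse is u(t - 2) times that function evaluated at t - 2.

f(t) = Heaviside(t - 2)*((t - 2)^2)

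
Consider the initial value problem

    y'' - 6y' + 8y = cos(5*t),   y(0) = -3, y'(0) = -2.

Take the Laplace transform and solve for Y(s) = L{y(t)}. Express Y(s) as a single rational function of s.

Y(s) = (-3*s^3 + 16*s^2 - 74*s + 400)/(s^4 - 6*s^3 + 33*s^2 - 150*s + 200)

Apply the Laplace transform to the equation.
The derivative rules (L{y''} = s^2 Y - s·y(0) - y'(0) and L{y'} = sY - y(0), with y(0) = -3, y'(0) = -2) turn the left side into (s^2 - 6*s + 8)Y - (-3*s + 16).
The right side is L{cos(5*t)} = s/(s^2 + 25).
So (s^2 - 6*s + 8)Y = s/(s^2 + 25) + (-3*s + 16).
Isolate Y and clear denominators.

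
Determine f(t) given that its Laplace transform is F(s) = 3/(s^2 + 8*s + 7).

f(t) = exp(-4*t)*sinh(3*t)

Rewrite the denominator: s^2 + 8*s + 7 = (s + 4)^2 - 9.
The form in (s + 4) signals a first-shifting-theorem factor e^(-4t).
Since L{sinh(3t)} = 3/(s^2 - 9), the inverse is exp(-4*t)*sinh(3*t).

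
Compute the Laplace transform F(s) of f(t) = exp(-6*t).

L{e^(-6t)} = 1/(s + 6).

F(s) = 1/(s + 6)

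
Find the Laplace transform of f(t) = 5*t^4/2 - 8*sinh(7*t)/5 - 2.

The transform is linear, so treat each term independently.
(-8/5)·[L{sinh(7t)} = 7/(s^2 - 49)]; L{-2} = -2/s; (5/2)·[L{t^4} = 4!/s^5 = 24/s^5].

-56/(5*(s^2 - 49)) - 2/s + 60/s^5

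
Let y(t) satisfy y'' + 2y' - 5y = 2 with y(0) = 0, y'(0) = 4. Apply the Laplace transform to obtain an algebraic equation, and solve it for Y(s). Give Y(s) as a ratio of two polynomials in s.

Y(s) = (4*s + 2)/(s^3 + 2*s^2 - 5*s)

Take the Laplace transform of both sides.
With L{y''} = s^2 Y - s·y(0) - y'(0) and L{y'} = sY - y(0), with y(0) = 0, y'(0) = 4: the LHS transforms to (s^2 + 2*s - 5)Y - (4).
The right side is L{2} = 2/s.
So (s^2 + 2*s - 5)Y = 2/s + (4).
Solve for Y(s) and write it as one ratio of polynomials.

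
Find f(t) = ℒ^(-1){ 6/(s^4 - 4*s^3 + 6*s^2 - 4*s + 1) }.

Rewrite the denominator: s^4 - 4*s^3 + 6*s^2 - 4*s + 1 = (s - 1)^4.
The form in (s - 1) signals a first-shifting-theorem factor e^(t).
Since L{t^3} = 3!/s^4 = 6/s^4, the inverse is t^3*e^(t).

f(t) = t^3*exp(t)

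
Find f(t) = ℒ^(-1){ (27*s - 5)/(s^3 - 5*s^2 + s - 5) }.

Factor the denominator: s^3 - 5*s^2 + s - 5 = (s - 5)*(s^2 + 1).
Partial fraction decomposition gives [5/(s - 5)] + [-5*s/(s^2 + 1)] + [2/(s^2 + 1)].
Invert each term: 5/(s - 5) ↔ 5e^(5t); -5·s/(s^2 + 1) ↔ -5cos(t); 2·1/(s^2 + 1) ↔ 2sin(t).

f(t) = 5*exp(5*t) + 2*sin(t) - 5*cos(t)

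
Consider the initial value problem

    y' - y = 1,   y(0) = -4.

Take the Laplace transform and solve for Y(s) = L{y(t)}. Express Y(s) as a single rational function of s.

Apply the Laplace transform to the equation.
The derivative rules (L{y'} = sY - y(0) = sY - (-4)) turn the left side into (s - 1)Y - (-4).
The right side is L{1} = 1/s.
So (s - 1)Y = 1/s + (-4).
Divide through and combine into a single rational function.

Y(s) = (-4*s + 1)/(s^2 - s)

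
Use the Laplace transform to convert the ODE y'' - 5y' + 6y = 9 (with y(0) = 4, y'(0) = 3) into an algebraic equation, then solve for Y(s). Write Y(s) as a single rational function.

Y(s) = (4*s^2 - 17*s + 9)/(s^3 - 5*s^2 + 6*s)

Apply the Laplace transform to the equation.
With L{y''} = s^2 Y - s·y(0) - y'(0) and L{y'} = sY - y(0), with y(0) = 4, y'(0) = 3: the LHS transforms to (s^2 - 5*s + 6)Y - (4*s - 17).
The right side is L{9} = 9/s.
So (s^2 - 5*s + 6)Y = 9/s + (4*s - 17).
Divide through and combine into a single rational function.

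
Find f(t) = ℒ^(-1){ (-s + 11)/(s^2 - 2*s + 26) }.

f(t) = 2*exp(t)*sin(5*t) - exp(t)*cos(5*t)

Complete the square in the denominator: s^2 - 2*s + 26 = (s - 1)^2 + 5^2.
Split the numerator to match: -s + 11 = -1·(s - 1) + 2·5.
Invert each term: -1·(s - 1)/((s - 1)^2 + 25) ↔ -e^(t)cos(5t); 2·5/((s - 1)^2 + 25) ↔ 2e^(t)sin(5t).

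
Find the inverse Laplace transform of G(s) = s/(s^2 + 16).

cos(4*t)

Since L{cos(4t)} = s/(s^2 + 16), the inverse is cos(4*t).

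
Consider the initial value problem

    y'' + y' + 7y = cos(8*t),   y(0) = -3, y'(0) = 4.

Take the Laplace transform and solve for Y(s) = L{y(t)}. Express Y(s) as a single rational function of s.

Transform both sides with L{·}.
With L{y''} = s^2 Y - s·y(0) - y'(0) and L{y'} = sY - y(0), with y(0) = -3, y'(0) = 4: the LHS transforms to (s^2 + s + 7)Y - (-3*s + 1).
The right side is L{cos(8*t)} = s/(s^2 + 64).
So (s^2 + s + 7)Y = s/(s^2 + 64) + (-3*s + 1).
Divide through and combine into a single rational function.

Y(s) = (-3*s^3 + s^2 - 191*s + 64)/(s^4 + s^3 + 71*s^2 + 64*s + 448)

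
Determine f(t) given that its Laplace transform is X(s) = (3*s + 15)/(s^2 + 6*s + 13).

f(t) = 3*exp(-3*t)*sin(2*t) + 3*exp(-3*t)*cos(2*t)

Complete the square in the denominator: s^2 + 6*s + 13 = (s + 3)^2 + 2^2.
Split the numerator to match: 3*s + 15 = 3·(s + 3) + 3·2.
Invert each term: 3·(s + 3)/((s + 3)^2 + 4) ↔ 3e^(-3t)cos(2t); 3·2/((s + 3)^2 + 4) ↔ 3e^(-3t)sin(2t).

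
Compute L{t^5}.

L{t^5} = 5!/s^6 = 120/s^6.

120/s^6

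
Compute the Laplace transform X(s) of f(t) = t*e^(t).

X(s) = (s - 1)^(-2)

L{e^(t)} = 1/(s - 1).
Then apply L{t·g(t)} = -d/ds[G(s)] with G(s) = 1/(s - 1):
differentiating 1 time and applying the sign gives (s - 1)^(-2).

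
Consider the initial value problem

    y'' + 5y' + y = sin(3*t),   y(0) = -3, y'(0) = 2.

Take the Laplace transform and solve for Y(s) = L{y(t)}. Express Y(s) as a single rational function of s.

Take the Laplace transform of both sides.
With L{y''} = s^2 Y - s·y(0) - y'(0) and L{y'} = sY - y(0), with y(0) = -3, y'(0) = 2: the LHS transforms to (s^2 + 5*s + 1)Y - (-3*s - 13).
The right side is L{sin(3*t)} = 3/(s^2 + 9).
So (s^2 + 5*s + 1)Y = 3/(s^2 + 9) + (-3*s - 13).
Divide through and combine into a single rational function.

Y(s) = (-3*s^3 - 13*s^2 - 27*s - 114)/(s^4 + 5*s^3 + 10*s^2 + 45*s + 9)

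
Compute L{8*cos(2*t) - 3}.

8*s/(s^2 + 4) - 3/s

By linearity of the Laplace transform, transform each term separately.
L{-3} = -3/s; (8)·[L{cos(2t)} = s/(s^2 + 4)].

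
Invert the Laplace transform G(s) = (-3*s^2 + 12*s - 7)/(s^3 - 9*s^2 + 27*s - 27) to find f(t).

Factor the denominator: s^3 - 9*s^2 + 27*s - 27 = (s - 3)^3.
Partial fraction decomposition gives [-3/(s - 3)] + [-6/(s - 3)^2] + [2/(s - 3)^3].
Invert each term: -3/(s - 3) ↔ -3e^(3t); -6/(s - 3)^2 ↔ -6t·e^(3t); 2/(s - 3)^3 ↔ (1)t^2·e^(3t).

f(t) = t^2*exp(3*t) - 6*t*exp(3*t) - 3*exp(3*t)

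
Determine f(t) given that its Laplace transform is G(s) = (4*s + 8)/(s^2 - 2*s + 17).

Complete the square in the denominator: s^2 - 2*s + 17 = (s - 1)^2 + 4^2.
Split the numerator to match: 4*s + 8 = 4·(s - 1) + 3·4.
Invert each term: 4·(s - 1)/((s - 1)^2 + 16) ↔ 4e^(t)cos(4t); 3·4/((s - 1)^2 + 16) ↔ 3e^(t)sin(4t).

f(t) = 3*exp(t)*sin(4*t) + 4*exp(t)*cos(4*t)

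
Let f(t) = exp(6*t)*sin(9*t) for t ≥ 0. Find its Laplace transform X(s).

L{sin(9t)} = 9/(s^2 + 81).
By the first shifting theorem, multiplying by e^(6t) replaces s with s - 6.

X(s) = 9/((s - 6)^2 + 81)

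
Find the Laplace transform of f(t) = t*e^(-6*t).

L{e^(-6t)} = 1/(s + 6).
Then apply L{t·g(t)} = -d/ds[G(s)] with G(s) = 1/(s + 6):
differentiating 1 time and applying the sign gives (s + 6)^(-2).

(s + 6)^(-2)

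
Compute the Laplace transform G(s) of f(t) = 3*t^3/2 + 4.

Apply the Laplace transform termwise.
(3/2)·[L{t^3} = 3!/s^4 = 6/s^4]; L{4} = 4/s.

G(s) = 4/s + 9/s^4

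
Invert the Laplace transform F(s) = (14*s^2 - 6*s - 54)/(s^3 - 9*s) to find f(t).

f(t) = 3*exp(3*t) + 6 + 5*exp(-3*t)

Factor the denominator: s^3 - 9*s = s*(s - 3)*(s + 3).
Partial fraction decomposition gives [6/s] + [5/(s + 3)] + [3/(s - 3)].
Invert each term: 6/(s - 0) ↔ 6e^(0t); 5/(s + 3) ↔ 5e^(-3t); 3/(s - 3) ↔ 3e^(3t).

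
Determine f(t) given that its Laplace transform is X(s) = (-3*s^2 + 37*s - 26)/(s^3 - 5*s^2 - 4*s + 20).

f(t) = 4*exp(5*t) - 3*exp(2*t) - 4*exp(-2*t)

Factor the denominator: s^3 - 5*s^2 - 4*s + 20 = (s - 5)*(s - 2)*(s + 2).
Partial fraction decomposition gives [-3/(s - 2)] + [-4/(s + 2)] + [4/(s - 5)].
Invert each term: -3/(s - 2) ↔ -3e^(2t); -4/(s + 2) ↔ -4e^(-2t); 4/(s - 5) ↔ 4e^(5t).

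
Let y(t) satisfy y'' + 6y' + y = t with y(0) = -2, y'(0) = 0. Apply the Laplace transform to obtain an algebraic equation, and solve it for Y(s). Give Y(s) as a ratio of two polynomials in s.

Apply the Laplace transform to the equation.
The derivative rules (L{y''} = s^2 Y - s·y(0) - y'(0) and L{y'} = sY - y(0), with y(0) = -2, y'(0) = 0) turn the left side into (s^2 + 6*s + 1)Y - (-2*s - 12).
The right side is L{t} = s^(-2).
So (s^2 + 6*s + 1)Y = s^(-2) + (-2*s - 12).
Solve for Y(s) and write it as one ratio of polynomials.

Y(s) = (-2*s^3 - 12*s^2 + 1)/(s^4 + 6*s^3 + s^2)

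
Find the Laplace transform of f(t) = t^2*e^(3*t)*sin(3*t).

18*(s^2 - 6*s + 6)/(s^2 - 6*s + 18)^3

L{sin(3t)} = 3/(s^2 + 9).
Multiplying by e^(3t) shifts s → s - 3, so L{e^(3*t)*sin(3*t)} = 3/((s - 3)^2 + 9).
Then apply L{t^2·g(t)} = (-1)^2 d^2/ds^2[G(s)] with G(s) = 3/((s - 3)^2 + 9):
differentiating 2 times and applying the sign gives 18*(s^2 - 6*s + 6)/(s^2 - 6*s + 18)^3.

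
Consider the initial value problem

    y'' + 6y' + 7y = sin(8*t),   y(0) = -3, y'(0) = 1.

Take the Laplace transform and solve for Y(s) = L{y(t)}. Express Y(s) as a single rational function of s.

Laplace-transform each side.
With L{y''} = s^2 Y - s·y(0) - y'(0) and L{y'} = sY - y(0), with y(0) = -3, y'(0) = 1: the LHS transforms to (s^2 + 6*s + 7)Y - (-3*s - 17).
The right side is L{sin(8*t)} = 8/(s^2 + 64).
So (s^2 + 6*s + 7)Y = 8/(s^2 + 64) + (-3*s - 17).
Solve for Y(s) and write it as one ratio of polynomials.

Y(s) = (-3*s^3 - 17*s^2 - 192*s - 1080)/(s^4 + 6*s^3 + 71*s^2 + 384*s + 448)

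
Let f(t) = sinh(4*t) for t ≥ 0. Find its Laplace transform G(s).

G(s) = 4/(s^2 - 16)

L{sinh(4t)} = 4/(s^2 - 16).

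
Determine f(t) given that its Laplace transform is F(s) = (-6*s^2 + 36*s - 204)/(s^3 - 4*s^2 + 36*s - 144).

Factor the denominator: s^3 - 4*s^2 + 36*s - 144 = (s - 4)*(s^2 + 36).
Partial fraction decomposition gives [-3/(s - 4)] + [-3*s/(s^2 + 36)] + [24/(s^2 + 36)].
Invert each term: -3/(s - 4) ↔ -3e^(4t); -3·s/(s^2 + 36) ↔ -3cos(6t); 4·6/(s^2 + 36) ↔ 4sin(6t).

f(t) = -3*exp(4*t) + 4*sin(6*t) - 3*cos(6*t)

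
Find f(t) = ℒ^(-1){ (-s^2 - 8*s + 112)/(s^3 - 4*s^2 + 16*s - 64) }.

Factor the denominator: s^3 - 4*s^2 + 16*s - 64 = (s - 4)*(s^2 + 16).
Partial fraction decomposition gives [2/(s - 4)] + [-3*s/(s^2 + 16)] + [-20/(s^2 + 16)].
Invert each term: 2/(s - 4) ↔ 2e^(4t); -3·s/(s^2 + 16) ↔ -3cos(4t); -5·4/(s^2 + 16) ↔ -5sin(4t).

f(t) = 2*exp(4*t) - 5*sin(4*t) - 3*cos(4*t)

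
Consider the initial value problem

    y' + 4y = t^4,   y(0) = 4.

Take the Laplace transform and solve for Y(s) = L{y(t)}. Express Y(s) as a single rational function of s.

Transform both sides with L{·}.
With L{y'} = sY - y(0) = sY - 4: the LHS transforms to (s + 4)Y - (4).
The right side is L{t^4} = 24/s^5.
So (s + 4)Y = 24/s^5 + (4).
Solve for Y(s) and write it as one ratio of polynomials.

Y(s) = (4*s^5 + 24)/(s^6 + 4*s^5)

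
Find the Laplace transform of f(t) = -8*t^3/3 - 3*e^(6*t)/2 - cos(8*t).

The transform is linear, so treat each term independently.
(-8/3)·[L{t^3} = 3!/s^4 = 6/s^4]; (-1)·[L{cos(8t)} = s/(s^2 + 64)]; (-3/2)·[L{e^(6t)} = 1/(s - 6)].

-s/(s^2 + 64) - 3/(2*(s - 6)) - 16/s^4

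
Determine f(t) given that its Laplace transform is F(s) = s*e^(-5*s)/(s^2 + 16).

The factor e^(-5s) signals a time shift by c = 5 (second shifting theorem).
L{cos(4t)} = s/(s^2 + 16), so L^-1{s/(s^2 + 16)} = cos(4*t).
Hence the inverse is u(t - 5) times that function evaluated at t - 5.

f(t) = Heaviside(t - 5)*(cos(4*t - 20))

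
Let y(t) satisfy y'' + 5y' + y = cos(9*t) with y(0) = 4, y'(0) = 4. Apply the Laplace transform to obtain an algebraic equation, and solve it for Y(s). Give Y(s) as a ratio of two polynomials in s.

Y(s) = (4*s^3 + 24*s^2 + 325*s + 1944)/(s^4 + 5*s^3 + 82*s^2 + 405*s + 81)

Take the Laplace transform of both sides.
The derivative rules (L{y''} = s^2 Y - s·y(0) - y'(0) and L{y'} = sY - y(0), with y(0) = 4, y'(0) = 4) turn the left side into (s^2 + 5*s + 1)Y - (4*s + 24).
The right side is L{cos(9*t)} = s/(s^2 + 81).
So (s^2 + 5*s + 1)Y = s/(s^2 + 81) + (4*s + 24).
Solve for Y(s) and write it as one ratio of polynomials.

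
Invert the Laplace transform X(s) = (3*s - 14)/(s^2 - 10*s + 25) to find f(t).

Factor the denominator: s^2 - 10*s + 25 = (s - 5)^2.
Partial fraction decomposition gives [3/(s - 5)] + [(s - 5)^(-2)].
Invert each term: 3/(s - 5) ↔ 3e^(5t); 1/(s - 5)^2 ↔ t·e^(5t).

f(t) = t*exp(5*t) + 3*exp(5*t)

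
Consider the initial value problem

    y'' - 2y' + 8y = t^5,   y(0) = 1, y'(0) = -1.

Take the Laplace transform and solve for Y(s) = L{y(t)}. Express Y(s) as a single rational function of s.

Y(s) = (s^7 - 3*s^6 + 120)/(s^8 - 2*s^7 + 8*s^6)

Laplace-transform each side.
With L{y''} = s^2 Y - s·y(0) - y'(0) and L{y'} = sY - y(0), with y(0) = 1, y'(0) = -1: the LHS transforms to (s^2 - 2*s + 8)Y - (s - 3).
The right side is L{t^5} = 120/s^6.
So (s^2 - 2*s + 8)Y = 120/s^6 + (s - 3).
Solve for Y(s) and write it as one ratio of polynomials.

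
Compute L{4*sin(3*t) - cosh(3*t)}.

The transform is linear, so treat each term independently.
(-1)·[L{cosh(3t)} = s/(s^2 - 9)]; (4)·[L{sin(3t)} = 3/(s^2 + 9)].

-s/(s^2 - 9) + 12/(s^2 + 9)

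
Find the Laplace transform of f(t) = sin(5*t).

L{sin(5t)} = 5/(s^2 + 25).

5/(s^2 + 25)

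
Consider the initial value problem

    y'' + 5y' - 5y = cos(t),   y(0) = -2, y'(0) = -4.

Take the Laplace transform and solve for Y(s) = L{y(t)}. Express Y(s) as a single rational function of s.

Y(s) = (-2*s^3 - 14*s^2 - s - 14)/(s^4 + 5*s^3 - 4*s^2 + 5*s - 5)

Transform both sides with L{·}.
Using L{y''} = s^2 Y - s·y(0) - y'(0) and L{y'} = sY - y(0), with y(0) = -2, y'(0) = -4, the left side becomes (s^2 + 5*s - 5)Y - (-2*s - 14).
The right side is L{cos(t)} = s/(s^2 + 1).
So (s^2 + 5*s - 5)Y = s/(s^2 + 1) + (-2*s - 14).
Solve for Y(s) and write it as one ratio of polynomials.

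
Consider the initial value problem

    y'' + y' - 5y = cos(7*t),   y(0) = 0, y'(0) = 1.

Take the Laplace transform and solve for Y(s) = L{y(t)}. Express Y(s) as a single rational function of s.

Y(s) = (s^2 + s + 49)/(s^4 + s^3 + 44*s^2 + 49*s - 245)

Take the Laplace transform of both sides.
With L{y''} = s^2 Y - s·y(0) - y'(0) and L{y'} = sY - y(0), with y(0) = 0, y'(0) = 1: the LHS transforms to (s^2 + s - 5)Y - (1).
The right side is L{cos(7*t)} = s/(s^2 + 49).
So (s^2 + s - 5)Y = s/(s^2 + 49) + (1).
Isolate Y and clear denominators.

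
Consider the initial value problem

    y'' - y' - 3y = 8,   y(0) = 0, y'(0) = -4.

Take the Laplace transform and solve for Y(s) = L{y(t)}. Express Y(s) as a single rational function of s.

Take the Laplace transform of both sides.
With L{y''} = s^2 Y - s·y(0) - y'(0) and L{y'} = sY - y(0), with y(0) = 0, y'(0) = -4: the LHS transforms to (s^2 - s - 3)Y - (-4).
The right side is L{8} = 8/s.
So (s^2 - s - 3)Y = 8/s + (-4).
Isolate Y and clear denominators.

Y(s) = (-4*s + 8)/(s^3 - s^2 - 3*s)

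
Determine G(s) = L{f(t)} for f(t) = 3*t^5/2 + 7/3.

G(s) = 7/(3*s) + 180/s^6

Apply the Laplace transform termwise.
(3/2)·[L{t^5} = 5!/s^6 = 120/s^6]; L{7/3} = (7/3)/s.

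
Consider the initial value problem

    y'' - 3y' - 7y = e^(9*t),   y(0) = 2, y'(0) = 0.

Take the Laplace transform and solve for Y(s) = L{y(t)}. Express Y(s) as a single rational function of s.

Transform both sides with L{·}.
The derivative rules (L{y''} = s^2 Y - s·y(0) - y'(0) and L{y'} = sY - y(0), with y(0) = 2, y'(0) = 0) turn the left side into (s^2 - 3*s - 7)Y - (2*s - 6).
The right side is L{e^(9*t)} = 1/(s - 9).
So (s^2 - 3*s - 7)Y = 1/(s - 9) + (2*s - 6).
Divide through and combine into a single rational function.

Y(s) = (2*s^2 - 24*s + 55)/(s^3 - 12*s^2 + 20*s + 63)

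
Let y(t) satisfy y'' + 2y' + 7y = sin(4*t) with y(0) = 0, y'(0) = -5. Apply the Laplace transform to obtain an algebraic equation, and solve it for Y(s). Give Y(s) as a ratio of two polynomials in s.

Take the Laplace transform of both sides.
The derivative rules (L{y''} = s^2 Y - s·y(0) - y'(0) and L{y'} = sY - y(0), with y(0) = 0, y'(0) = -5) turn the left side into (s^2 + 2*s + 7)Y - (-5).
The right side is L{sin(4*t)} = 4/(s^2 + 16).
So (s^2 + 2*s + 7)Y = 4/(s^2 + 16) + (-5).
Divide through and combine into a single rational function.

Y(s) = (-5*s^2 - 76)/(s^4 + 2*s^3 + 23*s^2 + 32*s + 112)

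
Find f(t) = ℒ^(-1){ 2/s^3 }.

f(t) = t^2

Since L{t^2} = 2!/s^3 = 2/s^3, the inverse is t^2.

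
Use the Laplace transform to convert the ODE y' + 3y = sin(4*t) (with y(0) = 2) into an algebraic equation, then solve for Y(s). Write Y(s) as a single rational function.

Y(s) = (2*s^2 + 36)/(s^3 + 3*s^2 + 16*s + 48)

Apply the Laplace transform to the equation.
The derivative rules (L{y'} = sY - y(0) = sY - 2) turn the left side into (s + 3)Y - (2).
The right side is L{sin(4*t)} = 4/(s^2 + 16).
So (s + 3)Y = 4/(s^2 + 16) + (2).
Divide through and combine into a single rational function.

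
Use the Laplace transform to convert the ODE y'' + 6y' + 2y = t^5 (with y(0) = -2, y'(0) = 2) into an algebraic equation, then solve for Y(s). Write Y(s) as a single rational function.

Y(s) = (-2*s^7 - 10*s^6 + 120)/(s^8 + 6*s^7 + 2*s^6)

Transform both sides with L{·}.
Using L{y''} = s^2 Y - s·y(0) - y'(0) and L{y'} = sY - y(0), with y(0) = -2, y'(0) = 2, the left side becomes (s^2 + 6*s + 2)Y - (-2*s - 10).
The right side is L{t^5} = 120/s^6.
So (s^2 + 6*s + 2)Y = 120/s^6 + (-2*s - 10).
Solve for Y(s) and write it as one ratio of polynomials.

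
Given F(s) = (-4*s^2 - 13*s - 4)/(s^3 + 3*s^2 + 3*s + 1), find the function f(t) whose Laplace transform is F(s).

Factor the denominator: s^3 + 3*s^2 + 3*s + 1 = (s + 1)^3.
Partial fraction decomposition gives [-4/(s + 1)] + [-5/(s + 1)^2] + [5/(s + 1)^3].
Invert each term: -4/(s + 1) ↔ -4e^(-t); -5/(s + 1)^2 ↔ -5t·e^(-t); 5/(s + 1)^3 ↔ (5/2)t^2·e^(-t).

f(t) = 5*t^2*exp(-t)/2 - 5*t*exp(-t) - 4*exp(-t)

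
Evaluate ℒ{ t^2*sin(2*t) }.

4*(3*s^2 - 4)/(s^2 + 4)^3

L{sin(2t)} = 2/(s^2 + 4).
Then apply L{t^2·g(t)} = (-1)^2 d^2/ds^2[G(s)] with G(s) = 2/(s^2 + 4):
differentiating 2 times and applying the sign gives 4*(3*s^2 - 4)/(s^2 + 4)^3.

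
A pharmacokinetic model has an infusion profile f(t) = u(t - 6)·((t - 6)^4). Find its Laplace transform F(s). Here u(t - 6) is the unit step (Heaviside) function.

By the second shifting theorem, L{u(t - c)·g(t - c)} = e^(-cs)·G(s) with c = 6 and G(s) = L{g(t)}.
L{t^4} = 4!/s^5 = 24/s^5.

F(s) = 24*exp(-6*s)/s^5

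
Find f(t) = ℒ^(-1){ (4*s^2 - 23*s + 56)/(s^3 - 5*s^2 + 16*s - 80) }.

Factor the denominator: s^3 - 5*s^2 + 16*s - 80 = (s - 5)*(s^2 + 16).
Partial fraction decomposition gives [1/(s - 5)] + [3*s/(s^2 + 16)] + [-8/(s^2 + 16)].
Invert each term: 1/(s - 5) ↔ e^(5t); 3·s/(s^2 + 16) ↔ 3cos(4t); -2·4/(s^2 + 16) ↔ -2sin(4t).

f(t) = exp(5*t) - 2*sin(4*t) + 3*cos(4*t)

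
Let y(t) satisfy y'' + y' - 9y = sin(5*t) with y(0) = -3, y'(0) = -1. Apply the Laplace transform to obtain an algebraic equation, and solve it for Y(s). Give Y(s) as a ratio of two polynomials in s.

Y(s) = (-3*s^3 - 4*s^2 - 75*s - 95)/(s^4 + s^3 + 16*s^2 + 25*s - 225)

Laplace-transform each side.
With L{y''} = s^2 Y - s·y(0) - y'(0) and L{y'} = sY - y(0), with y(0) = -3, y'(0) = -1: the LHS transforms to (s^2 + s - 9)Y - (-3*s - 4).
The right side is L{sin(5*t)} = 5/(s^2 + 25).
So (s^2 + s - 9)Y = 5/(s^2 + 25) + (-3*s - 4).
Divide through and combine into a single rational function.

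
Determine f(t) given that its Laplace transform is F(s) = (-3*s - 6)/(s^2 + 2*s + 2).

f(t) = -3*exp(-t)*sin(t) - 3*exp(-t)*cos(t)

Complete the square in the denominator: s^2 + 2*s + 2 = (s + 1)^2 + 1^2.
Split the numerator to match: -3*s - 6 = -3·(s + 1) - 3·1.
Invert each term: -3·(s + 1)/((s + 1)^2 + 1) ↔ -3e^(-t)cos(t); -3·1/((s + 1)^2 + 1) ↔ -3e^(-t)sin(t).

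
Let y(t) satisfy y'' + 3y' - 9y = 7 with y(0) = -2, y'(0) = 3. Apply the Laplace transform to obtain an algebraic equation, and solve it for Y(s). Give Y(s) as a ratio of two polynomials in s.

Transform both sides with L{·}.
Using L{y''} = s^2 Y - s·y(0) - y'(0) and L{y'} = sY - y(0), with y(0) = -2, y'(0) = 3, the left side becomes (s^2 + 3*s - 9)Y - (-2*s - 3).
The right side is L{7} = 7/s.
So (s^2 + 3*s - 9)Y = 7/s + (-2*s - 3).
Divide through and combine into a single rational function.

Y(s) = (-2*s^2 - 3*s + 7)/(s^3 + 3*s^2 - 9*s)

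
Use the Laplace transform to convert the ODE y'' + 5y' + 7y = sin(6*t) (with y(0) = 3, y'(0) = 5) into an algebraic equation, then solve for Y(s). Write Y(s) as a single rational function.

Laplace-transform each side.
With L{y''} = s^2 Y - s·y(0) - y'(0) and L{y'} = sY - y(0), with y(0) = 3, y'(0) = 5: the LHS transforms to (s^2 + 5*s + 7)Y - (3*s + 20).
The right side is L{sin(6*t)} = 6/(s^2 + 36).
So (s^2 + 5*s + 7)Y = 6/(s^2 + 36) + (3*s + 20).
Divide through and combine into a single rational function.

Y(s) = (3*s^3 + 20*s^2 + 108*s + 726)/(s^4 + 5*s^3 + 43*s^2 + 180*s + 252)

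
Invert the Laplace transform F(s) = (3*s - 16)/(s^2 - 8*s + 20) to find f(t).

f(t) = -2*exp(4*t)*sin(2*t) + 3*exp(4*t)*cos(2*t)

Complete the square in the denominator: s^2 - 8*s + 20 = (s - 4)^2 + 2^2.
Split the numerator to match: 3*s - 16 = 3·(s - 4) - 2·2.
Invert each term: 3·(s - 4)/((s - 4)^2 + 4) ↔ 3e^(4t)cos(2t); -2·2/((s - 4)^2 + 4) ↔ -2e^(4t)sin(2t).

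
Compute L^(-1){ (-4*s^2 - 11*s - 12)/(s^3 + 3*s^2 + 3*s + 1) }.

Factor the denominator: s^3 + 3*s^2 + 3*s + 1 = (s + 1)^3.
Partial fraction decomposition gives [-4/(s + 1)] + [-3/(s + 1)^2] + [-5/(s + 1)^3].
Invert each term: -4/(s + 1) ↔ -4e^(-t); -3/(s + 1)^2 ↔ -3t·e^(-t); -5/(s + 1)^3 ↔ (-5/2)t^2·e^(-t).

-5*t^2*exp(-t)/2 - 3*t*exp(-t) - 4*exp(-t)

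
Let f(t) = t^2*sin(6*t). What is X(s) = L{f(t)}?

X(s) = 36*(s^2 - 12)/(s^2 + 36)^3

L{sin(6t)} = 6/(s^2 + 36).
Then apply L{t^2·g(t)} = (-1)^2 d^2/ds^2[G(s)] with G(s) = 6/(s^2 + 36):
differentiating 2 times and applying the sign gives 36*(s^2 - 12)/(s^2 + 36)^3.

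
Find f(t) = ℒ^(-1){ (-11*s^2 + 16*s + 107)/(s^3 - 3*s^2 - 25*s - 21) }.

Factor the denominator: s^3 - 3*s^2 - 25*s - 21 = (s - 7)*(s + 1)*(s + 3).
Partial fraction decomposition gives [-5/(s + 1)] + [-4/(s - 7)] + [-2/(s + 3)].
Invert each term: -5/(s + 1) ↔ -5e^(-t); -4/(s - 7) ↔ -4e^(7t); -2/(s + 3) ↔ -2e^(-3t).

f(t) = -4*exp(7*t) - 5*exp(-t) - 2*exp(-3*t)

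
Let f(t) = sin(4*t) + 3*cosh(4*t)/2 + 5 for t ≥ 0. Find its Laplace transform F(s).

F(s) = 3*s/(2*(s^2 - 16)) + 4/(s^2 + 16) + 5/s

Apply the Laplace transform termwise.
(3/2)·[L{cosh(4t)} = s/(s^2 - 16)]; L{5} = 5/s; L{sin(4t)} = 4/(s^2 + 16).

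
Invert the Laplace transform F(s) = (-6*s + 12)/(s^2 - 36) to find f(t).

Factor the denominator: s^2 - 36 = (s - 6)*(s + 6).
Partial fraction decomposition gives [-2/(s - 6)] + [-4/(s + 6)].
Invert each term: -2/(s - 6) ↔ -2e^(6t); -4/(s + 6) ↔ -4e^(-6t).

f(t) = -2*exp(6*t) - 4*exp(-6*t)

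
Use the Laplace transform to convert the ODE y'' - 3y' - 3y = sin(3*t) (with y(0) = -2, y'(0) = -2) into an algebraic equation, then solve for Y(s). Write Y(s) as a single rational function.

Y(s) = (-2*s^3 + 4*s^2 - 18*s + 39)/(s^4 - 3*s^3 + 6*s^2 - 27*s - 27)

Transform both sides with L{·}.
With L{y''} = s^2 Y - s·y(0) - y'(0) and L{y'} = sY - y(0), with y(0) = -2, y'(0) = -2: the LHS transforms to (s^2 - 3*s - 3)Y - (-2*s + 4).
The right side is L{sin(3*t)} = 3/(s^2 + 9).
So (s^2 - 3*s - 3)Y = 3/(s^2 + 9) + (-2*s + 4).
Divide through and combine into a single rational function.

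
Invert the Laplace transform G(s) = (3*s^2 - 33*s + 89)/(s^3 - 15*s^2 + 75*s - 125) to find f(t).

Factor the denominator: s^3 - 15*s^2 + 75*s - 125 = (s - 5)^3.
Partial fraction decomposition gives [3/(s - 5)] + [-3/(s - 5)^2] + [-1/(s - 5)^3].
Invert each term: 3/(s - 5) ↔ 3e^(5t); -3/(s - 5)^2 ↔ -3t·e^(5t); -1/(s - 5)^3 ↔ (-1/2)t^2·e^(5t).

f(t) = -t^2*exp(5*t)/2 - 3*t*exp(5*t) + 3*exp(5*t)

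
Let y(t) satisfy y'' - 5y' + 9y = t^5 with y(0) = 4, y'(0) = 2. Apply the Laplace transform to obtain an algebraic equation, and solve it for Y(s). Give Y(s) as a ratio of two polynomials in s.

Y(s) = (4*s^7 - 18*s^6 + 120)/(s^8 - 5*s^7 + 9*s^6)

Transform both sides with L{·}.
The derivative rules (L{y''} = s^2 Y - s·y(0) - y'(0) and L{y'} = sY - y(0), with y(0) = 4, y'(0) = 2) turn the left side into (s^2 - 5*s + 9)Y - (4*s - 18).
The right side is L{t^5} = 120/s^6.
So (s^2 - 5*s + 9)Y = 120/s^6 + (4*s - 18).
Isolate Y and clear denominators.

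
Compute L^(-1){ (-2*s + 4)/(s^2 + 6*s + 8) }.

Factor the denominator: s^2 + 6*s + 8 = (s + 2)*(s + 4).
Partial fraction decomposition gives [4/(s + 2)] + [-6/(s + 4)].
Invert each term: 4/(s + 2) ↔ 4e^(-2t); -6/(s + 4) ↔ -6e^(-4t).

4*exp(-2*t) - 6*exp(-4*t)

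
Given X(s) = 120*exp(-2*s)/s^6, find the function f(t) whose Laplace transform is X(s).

f(t) = Heaviside(t - 2)*((t - 2)^5)

The factor e^(-2s) signals a time shift by c = 2 (second shifting theorem).
L{t^5} = 5!/s^6 = 120/s^6, so L^-1{120/s^6} = t^5.
Hence the inverse is u(t - 2) times that function evaluated at t - 2.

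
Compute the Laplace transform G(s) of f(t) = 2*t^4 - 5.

G(s) = -5/s + 48/s^5

By linearity of the Laplace transform, transform each term separately.
L{-5} = -5/s; (2)·[L{t^4} = 4!/s^5 = 24/s^5].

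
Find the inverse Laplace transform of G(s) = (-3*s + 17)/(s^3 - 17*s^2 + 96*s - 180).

Factor the denominator: s^3 - 17*s^2 + 96*s - 180 = (s - 6)^2*(s - 5).
Partial fraction decomposition gives [-2/(s - 6)] + [-1/(s - 6)^2] + [2/(s - 5)].
Invert each term: -2/(s - 6) ↔ -2e^(6t); -1/(s - 6)^2 ↔ -t·e^(6t); 2/(s - 5) ↔ 2e^(5t).

-t*exp(6*t) - 2*exp(6*t) + 2*exp(5*t)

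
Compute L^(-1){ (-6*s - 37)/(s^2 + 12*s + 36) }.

Factor the denominator: s^2 + 12*s + 36 = (s + 6)^2.
Partial fraction decomposition gives [-6/(s + 6)] + [-1/(s + 6)^2].
Invert each term: -6/(s + 6) ↔ -6e^(-6t); -1/(s + 6)^2 ↔ -t·e^(-6t).

-t*exp(-6*t) - 6*exp(-6*t)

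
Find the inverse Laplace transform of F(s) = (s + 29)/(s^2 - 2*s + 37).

5*exp(t)*sin(6*t) + exp(t)*cos(6*t)

Complete the square in the denominator: s^2 - 2*s + 37 = (s - 1)^2 + 6^2.
Split the numerator to match: s + 29 = 1·(s - 1) + 5·6.
Invert each term: 1·(s - 1)/((s - 1)^2 + 36) ↔ e^(t)cos(6t); 5·6/((s - 1)^2 + 36) ↔ 5e^(t)sin(6t).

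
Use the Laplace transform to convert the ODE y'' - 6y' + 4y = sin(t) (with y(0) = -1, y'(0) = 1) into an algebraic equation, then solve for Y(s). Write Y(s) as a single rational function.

Apply the Laplace transform to the equation.
Using L{y''} = s^2 Y - s·y(0) - y'(0) and L{y'} = sY - y(0), with y(0) = -1, y'(0) = 1, the left side becomes (s^2 - 6*s + 4)Y - (-s + 7).
The right side is L{sin(t)} = 1/(s^2 + 1).
So (s^2 - 6*s + 4)Y = 1/(s^2 + 1) + (-s + 7).
Solve for Y(s) and write it as one ratio of polynomials.

Y(s) = (-s^3 + 7*s^2 - s + 8)/(s^4 - 6*s^3 + 5*s^2 - 6*s + 4)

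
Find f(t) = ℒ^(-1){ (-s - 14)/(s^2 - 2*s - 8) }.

Factor the denominator: s^2 - 2*s - 8 = (s - 4)*(s + 2).
Partial fraction decomposition gives [2/(s + 2)] + [-3/(s - 4)].
Invert each term: 2/(s + 2) ↔ 2e^(-2t); -3/(s - 4) ↔ -3e^(4t).

f(t) = -3*exp(4*t) + 2*exp(-2*t)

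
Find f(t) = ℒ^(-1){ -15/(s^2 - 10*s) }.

Rewrite the denominator: s^2 - 10*s = (s - 5)^2 - 25.
The form in (s - 5) signals a first-shifting-theorem factor e^(5t).
Since L{sinh(5t)} = 5/(s^2 - 25), the inverse is exp(5*t)*sinh(5*t), scaled by -3.

f(t) = -3*exp(5*t)*sinh(5*t)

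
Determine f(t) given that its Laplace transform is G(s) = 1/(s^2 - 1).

f(t) = sinh(t)

Since L{sinh(t)} = 1/(s^2 - 1), the inverse is sinh(t).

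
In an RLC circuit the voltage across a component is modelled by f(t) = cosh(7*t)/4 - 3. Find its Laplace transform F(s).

F(s) = s/(4*(s^2 - 49)) - 3/s

Apply the Laplace transform termwise.
L{-3} = -3/s; (1/4)·[L{cosh(7t)} = s/(s^2 - 49)].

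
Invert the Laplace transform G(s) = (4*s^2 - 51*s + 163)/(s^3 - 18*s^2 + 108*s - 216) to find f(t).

Factor the denominator: s^3 - 18*s^2 + 108*s - 216 = (s - 6)^3.
Partial fraction decomposition gives [4/(s - 6)] + [-3/(s - 6)^2] + [(s - 6)^(-3)].
Invert each term: 4/(s - 6) ↔ 4e^(6t); -3/(s - 6)^2 ↔ -3t·e^(6t); 1/(s - 6)^3 ↔ (1/2)t^2·e^(6t).

f(t) = t^2*exp(6*t)/2 - 3*t*exp(6*t) + 4*exp(6*t)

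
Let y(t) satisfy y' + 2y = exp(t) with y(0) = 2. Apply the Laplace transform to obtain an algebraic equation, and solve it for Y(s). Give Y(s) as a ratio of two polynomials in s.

Y(s) = (2*s - 1)/(s^2 + s - 2)

Take the Laplace transform of both sides.
With L{y'} = sY - y(0) = sY - 2: the LHS transforms to (s + 2)Y - (2).
The right side is L{exp(t)} = 1/(s - 1).
So (s + 2)Y = 1/(s - 1) + (2).
Divide through and combine into a single rational function.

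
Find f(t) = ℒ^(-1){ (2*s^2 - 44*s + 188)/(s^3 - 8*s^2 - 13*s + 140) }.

Factor the denominator: s^3 - 8*s^2 - 13*s + 140 = (s - 7)*(s - 5)*(s + 4).
Partial fraction decomposition gives [-1/(s - 7)] + [-1/(s - 5)] + [4/(s + 4)].
Invert each term: -1/(s - 7) ↔ -e^(7t); -1/(s - 5) ↔ -e^(5t); 4/(s + 4) ↔ 4e^(-4t).

f(t) = -exp(7*t) - exp(5*t) + 4*exp(-4*t)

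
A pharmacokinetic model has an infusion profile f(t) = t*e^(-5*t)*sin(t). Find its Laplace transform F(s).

L{sin(t)} = 1/(s^2 + 1).
Multiplying by e^(-5t) shifts s → s + 5, so L{e^(-5*t)*sin(t)} = 1/((s + 5)^2 + 1).
Then apply L{t·g(t)} = -d/ds[G(s)] with G(s) = 1/((s + 5)^2 + 1):
differentiating 1 time and applying the sign gives 2*(s + 5)/(s^2 + 10*s + 26)^2.

F(s) = 2*(s + 5)/(s^2 + 10*s + 26)^2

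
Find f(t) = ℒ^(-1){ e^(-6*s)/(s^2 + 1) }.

f(t) = Heaviside(t - 6)*(sin(t - 6))

The factor e^(-6s) signals a time shift by c = 6 (second shifting theorem).
L{sin(t)} = 1/(s^2 + 1), so L^-1{1/(s^2 + 1)} = sin(t).
Hence the inverse is u(t - 6) times that function evaluated at t - 6.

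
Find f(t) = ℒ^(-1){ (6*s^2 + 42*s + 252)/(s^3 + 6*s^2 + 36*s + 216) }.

f(t) = 4*sin(6*t) + 3*cos(6*t) + 3*exp(-6*t)

Factor the denominator: s^3 + 6*s^2 + 36*s + 216 = (s + 6)*(s^2 + 36).
Partial fraction decomposition gives [3/(s + 6)] + [3*s/(s^2 + 36)] + [24/(s^2 + 36)].
Invert each term: 3/(s + 6) ↔ 3e^(-6t); 3·s/(s^2 + 36) ↔ 3cos(6t); 4·6/(s^2 + 36) ↔ 4sin(6t).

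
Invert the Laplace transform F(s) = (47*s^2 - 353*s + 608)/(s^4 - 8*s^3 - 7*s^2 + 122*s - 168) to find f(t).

f(t) = 2*exp(7*t) + exp(3*t) + 3*exp(2*t) - 6*exp(-4*t)

Factor the denominator: s^4 - 8*s^3 - 7*s^2 + 122*s - 168 = (s - 7)*(s - 3)*(s - 2)*(s + 4).
Partial fraction decomposition gives [2/(s - 7)] + [3/(s - 2)] + [1/(s - 3)] + [-6/(s + 4)].
Invert each term: 2/(s - 7) ↔ 2e^(7t); 3/(s - 2) ↔ 3e^(2t); 1/(s - 3) ↔ e^(3t); -6/(s + 4) ↔ -6e^(-4t).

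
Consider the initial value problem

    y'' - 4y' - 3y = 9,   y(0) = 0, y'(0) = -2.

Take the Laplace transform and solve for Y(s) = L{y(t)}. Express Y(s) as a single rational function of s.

Transform both sides with L{·}.
With L{y''} = s^2 Y - s·y(0) - y'(0) and L{y'} = sY - y(0), with y(0) = 0, y'(0) = -2: the LHS transforms to (s^2 - 4*s - 3)Y - (-2).
The right side is L{9} = 9/s.
So (s^2 - 4*s - 3)Y = 9/s + (-2).
Divide through and combine into a single rational function.

Y(s) = (-2*s + 9)/(s^3 - 4*s^2 - 3*s)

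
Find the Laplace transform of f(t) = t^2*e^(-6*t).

L{e^(-6t)} = 1/(s + 6).
Then apply L{t^2·g(t)} = (-1)^2 d^2/ds^2[G(s)] with G(s) = 1/(s + 6):
differentiating 2 times and applying the sign gives 2/(s + 6)^3.

2/(s + 6)^3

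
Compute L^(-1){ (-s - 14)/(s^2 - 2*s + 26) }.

Complete the square in the denominator: s^2 - 2*s + 26 = (s - 1)^2 + 5^2.
Split the numerator to match: -s - 14 = -1·(s - 1) - 3·5.
Invert each term: -1·(s - 1)/((s - 1)^2 + 25) ↔ -e^(t)cos(5t); -3·5/((s - 1)^2 + 25) ↔ -3e^(t)sin(5t).

-3*exp(t)*sin(5*t) - exp(t)*cos(5*t)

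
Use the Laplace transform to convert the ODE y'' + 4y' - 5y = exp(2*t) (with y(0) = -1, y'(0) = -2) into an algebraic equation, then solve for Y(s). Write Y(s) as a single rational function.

Y(s) = (-s^2 - 4*s + 13)/(s^3 + 2*s^2 - 13*s + 10)

Apply the Laplace transform to the equation.
The derivative rules (L{y''} = s^2 Y - s·y(0) - y'(0) and L{y'} = sY - y(0), with y(0) = -1, y'(0) = -2) turn the left side into (s^2 + 4*s - 5)Y - (-s - 6).
The right side is L{exp(2*t)} = 1/(s - 2).
So (s^2 + 4*s - 5)Y = 1/(s - 2) + (-s - 6).
Divide through and combine into a single rational function.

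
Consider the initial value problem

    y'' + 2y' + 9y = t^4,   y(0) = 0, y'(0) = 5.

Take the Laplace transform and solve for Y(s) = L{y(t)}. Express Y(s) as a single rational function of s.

Y(s) = (5*s^5 + 24)/(s^7 + 2*s^6 + 9*s^5)

Apply the Laplace transform to the equation.
Using L{y''} = s^2 Y - s·y(0) - y'(0) and L{y'} = sY - y(0), with y(0) = 0, y'(0) = 5, the left side becomes (s^2 + 2*s + 9)Y - (5).
The right side is L{t^4} = 24/s^5.
So (s^2 + 2*s + 9)Y = 24/s^5 + (5).
Divide through and combine into a single rational function.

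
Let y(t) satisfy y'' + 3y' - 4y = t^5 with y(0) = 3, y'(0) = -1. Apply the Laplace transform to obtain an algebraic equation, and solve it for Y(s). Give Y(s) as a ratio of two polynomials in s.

Y(s) = (3*s^7 + 8*s^6 + 120)/(s^8 + 3*s^7 - 4*s^6)

Transform both sides with L{·}.
With L{y''} = s^2 Y - s·y(0) - y'(0) and L{y'} = sY - y(0), with y(0) = 3, y'(0) = -1: the LHS transforms to (s^2 + 3*s - 4)Y - (3*s + 8).
The right side is L{t^5} = 120/s^6.
So (s^2 + 3*s - 4)Y = 120/s^6 + (3*s + 8).
Isolate Y and clear denominators.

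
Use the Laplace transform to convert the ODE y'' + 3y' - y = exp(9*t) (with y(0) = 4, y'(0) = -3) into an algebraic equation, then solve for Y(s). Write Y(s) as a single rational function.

Y(s) = (4*s^2 - 27*s - 80)/(s^3 - 6*s^2 - 28*s + 9)

Take the Laplace transform of both sides.
Using L{y''} = s^2 Y - s·y(0) - y'(0) and L{y'} = sY - y(0), with y(0) = 4, y'(0) = -3, the left side becomes (s^2 + 3*s - 1)Y - (4*s + 9).
The right side is L{exp(9*t)} = 1/(s - 9).
So (s^2 + 3*s - 1)Y = 1/(s - 9) + (4*s + 9).
Divide through and combine into a single rational function.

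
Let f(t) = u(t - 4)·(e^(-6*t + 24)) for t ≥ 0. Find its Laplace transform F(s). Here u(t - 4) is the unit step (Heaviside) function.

F(s) = exp(-4*s)/(s + 6)

By the second shifting theorem, L{u(t - c)·g(t - c)} = e^(-cs)·G(s) with c = 4 and G(s) = L{g(t)}.
L{e^(-6t)} = 1/(s + 6).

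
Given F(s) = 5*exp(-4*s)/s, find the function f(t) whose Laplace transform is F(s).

The factor e^(-4s) signals a time shift by c = 4 (second shifting theorem).
L{5} = 5/s, so L^-1{5/s} = 5.
Hence the inverse is u(t - 4) times that function evaluated at t - 4.

f(t) = Heaviside(t - 4)*(5)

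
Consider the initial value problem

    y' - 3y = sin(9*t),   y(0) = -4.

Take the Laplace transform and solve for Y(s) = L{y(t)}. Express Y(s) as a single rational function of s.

Apply the Laplace transform to the equation.
The derivative rules (L{y'} = sY - y(0) = sY - (-4)) turn the left side into (s - 3)Y - (-4).
The right side is L{sin(9*t)} = 9/(s^2 + 81).
So (s - 3)Y = 9/(s^2 + 81) + (-4).
Isolate Y and clear denominators.

Y(s) = (-4*s^2 - 315)/(s^3 - 3*s^2 + 81*s - 243)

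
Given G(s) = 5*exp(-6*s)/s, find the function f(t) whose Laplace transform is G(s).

f(t) = Heaviside(t - 6)*(5)

The factor e^(-6s) signals a time shift by c = 6 (second shifting theorem).
L{5} = 5/s, so L^-1{5/s} = 5.
Hence the inverse is u(t - 6) times that function evaluated at t - 6.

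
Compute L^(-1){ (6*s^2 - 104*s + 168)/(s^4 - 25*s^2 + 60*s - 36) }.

Factor the denominator: s^4 - 25*s^2 + 60*s - 36 = (s - 3)*(s - 2)*(s - 1)*(s + 6).
Partial fraction decomposition gives [5/(s - 1)] + [2/(s - 2)] + [-5/(s - 3)] + [-2/(s + 6)].
Invert each term: 5/(s - 1) ↔ 5e^(t); 2/(s - 2) ↔ 2e^(2t); -5/(s - 3) ↔ -5e^(3t); -2/(s + 6) ↔ -2e^(-6t).

-5*exp(3*t) + 2*exp(2*t) + 5*exp(t) - 2*exp(-6*t)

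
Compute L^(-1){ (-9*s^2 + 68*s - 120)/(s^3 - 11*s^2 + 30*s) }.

-6*exp(6*t) + exp(5*t) - 4

Factor the denominator: s^3 - 11*s^2 + 30*s = s*(s - 6)*(s - 5).
Partial fraction decomposition gives [-6/(s - 6)] + [-4/s] + [1/(s - 5)].
Invert each term: -6/(s - 6) ↔ -6e^(6t); -4/(s - 0) ↔ -4e^(0t); 1/(s - 5) ↔ e^(5t).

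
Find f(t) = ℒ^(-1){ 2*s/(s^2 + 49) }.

Since L{cos(7t)} = s/(s^2 + 49), the inverse is cos(7*t), scaled by 2.

f(t) = 2*cos(7*t)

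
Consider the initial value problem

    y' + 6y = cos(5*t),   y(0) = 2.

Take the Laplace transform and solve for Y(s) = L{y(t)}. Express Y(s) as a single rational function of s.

Take the Laplace transform of both sides.
Using L{y'} = sY - y(0) = sY - 2, the left side becomes (s + 6)Y - (2).
The right side is L{cos(5*t)} = s/(s^2 + 25).
So (s + 6)Y = s/(s^2 + 25) + (2).
Divide through and combine into a single rational function.

Y(s) = (2*s^2 + s + 50)/(s^3 + 6*s^2 + 25*s + 150)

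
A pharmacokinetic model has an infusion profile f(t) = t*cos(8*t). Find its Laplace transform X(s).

L{cos(8t)} = s/(s^2 + 64).
Then apply L{t·g(t)} = -d/ds[G(s)] with G(s) = s/(s^2 + 64):
differentiating 1 time and applying the sign gives (s - 8)*(s + 8)/(s^2 + 64)^2.

X(s) = (s - 8)*(s + 8)/(s^2 + 64)^2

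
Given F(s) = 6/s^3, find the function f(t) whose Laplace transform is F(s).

Since L{t^2} = 2!/s^3 = 2/s^3, the inverse is t^2, scaled by 3.

f(t) = 3*t^2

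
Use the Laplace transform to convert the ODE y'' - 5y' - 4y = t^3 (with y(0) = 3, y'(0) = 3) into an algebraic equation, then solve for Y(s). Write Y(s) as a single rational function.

Apply the Laplace transform to the equation.
With L{y''} = s^2 Y - s·y(0) - y'(0) and L{y'} = sY - y(0), with y(0) = 3, y'(0) = 3: the LHS transforms to (s^2 - 5*s - 4)Y - (3*s - 12).
The right side is L{t^3} = 6/s^4.
So (s^2 - 5*s - 4)Y = 6/s^4 + (3*s - 12).
Isolate Y and clear denominators.

Y(s) = (3*s^5 - 12*s^4 + 6)/(s^6 - 5*s^5 - 4*s^4)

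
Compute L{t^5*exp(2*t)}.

120/(s - 2)^6

L{t^5} = 5!/s^6 = 120/s^6.
By the first shifting theorem, multiplying by e^(2t) replaces s with s - 2.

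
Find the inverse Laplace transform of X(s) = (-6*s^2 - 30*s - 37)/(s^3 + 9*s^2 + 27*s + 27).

Factor the denominator: s^3 + 9*s^2 + 27*s + 27 = (s + 3)^3.
Partial fraction decomposition gives [-6/(s + 3)] + [6/(s + 3)^2] + [-1/(s + 3)^3].
Invert each term: -6/(s + 3) ↔ -6e^(-3t); 6/(s + 3)^2 ↔ 6t·e^(-3t); -1/(s + 3)^3 ↔ (-1/2)t^2·e^(-3t).

-t^2*exp(-3*t)/2 + 6*t*exp(-3*t) - 6*exp(-3*t)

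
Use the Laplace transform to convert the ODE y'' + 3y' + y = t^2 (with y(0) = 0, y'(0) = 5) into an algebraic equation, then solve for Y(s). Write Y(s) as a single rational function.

Laplace-transform each side.
Using L{y''} = s^2 Y - s·y(0) - y'(0) and L{y'} = sY - y(0), with y(0) = 0, y'(0) = 5, the left side becomes (s^2 + 3*s + 1)Y - (5).
The right side is L{t^2} = 2/s^3.
So (s^2 + 3*s + 1)Y = 2/s^3 + (5).
Solve for Y(s) and write it as one ratio of polynomials.

Y(s) = (5*s^3 + 2)/(s^5 + 3*s^4 + s^3)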